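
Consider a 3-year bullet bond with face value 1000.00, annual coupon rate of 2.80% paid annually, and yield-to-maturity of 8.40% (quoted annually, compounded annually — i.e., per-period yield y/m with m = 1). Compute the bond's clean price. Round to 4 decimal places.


Coupon per period c = face * coupon_rate / m = 28.000000
Periods per year m = 1; per-period yield y/m = 0.084000
Number of cashflows N = 3
Cashflows (t years, CF_t, discount factor 1/(1+y/m)^(m*t), PV):
  t = 1.0000: CF_t = 28.000000, DF = 0.922509, PV = 25.830258
  t = 2.0000: CF_t = 28.000000, DF = 0.851023, PV = 23.828652
  t = 3.0000: CF_t = 1028.000000, DF = 0.785077, PV = 807.058969
Price P = sum_t PV_t = 856.717878

Answer: Price = 856.7179


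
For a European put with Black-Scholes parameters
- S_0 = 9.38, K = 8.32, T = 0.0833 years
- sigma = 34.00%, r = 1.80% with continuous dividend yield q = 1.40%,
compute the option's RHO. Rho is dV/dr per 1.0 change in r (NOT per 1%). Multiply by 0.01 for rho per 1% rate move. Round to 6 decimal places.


d1 = 1.2744885145; d2 = 1.1763586006
phi(d1) = 0.1770896779; exp(-qT) = 0.9988344797; exp(-rT) = 0.9985017235
N(-d2) = 0.1197258039
Rho = -K*T*exp(-rT)*N(-d2) = -8.3200 * 0.0833 * 0.9985017235 * 0.1197258039 = -0.082852

Answer: Rho = -0.082852


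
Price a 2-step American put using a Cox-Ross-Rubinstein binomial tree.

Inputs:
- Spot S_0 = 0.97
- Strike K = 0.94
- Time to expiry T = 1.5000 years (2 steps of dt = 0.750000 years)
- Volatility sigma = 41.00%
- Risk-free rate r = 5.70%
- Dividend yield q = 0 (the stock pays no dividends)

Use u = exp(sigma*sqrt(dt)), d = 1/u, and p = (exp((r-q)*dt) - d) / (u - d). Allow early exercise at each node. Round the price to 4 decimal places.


Answer: Price = V(0,0) = 0.1314

Derivation:
dt = T/N = 0.750000
u = exp(sigma*sqrt(dt)) = 1.426281; d = 1/u = 0.701124
p = (exp((r-q)*dt) - d) / (u - d) = 0.472384
Discount per step: exp(-r*dt) = 0.958151
Stock lattice S(k, i) with i counting down-moves:
  k=0: S(0,0) = 0.9700
  k=1: S(1,0) = 1.3835; S(1,1) = 0.6801
  k=2: S(2,0) = 1.9732; S(2,1) = 0.9700; S(2,2) = 0.4768
Terminal payoffs V(N, i) = max(K - S_T, 0):
  V(2,0) = 0.000000; V(2,1) = 0.000000; V(2,2) = 0.463172
Backward induction: V(k, i) = exp(-r*dt) * [p * V(k+1, i) + (1-p) * V(k+1, i+1)]; then take max(V_cont, immediate exercise) for American.
  V(1,0) = exp(-r*dt) * [p*0.000000 + (1-p)*0.000000] = 0.000000; exercise = 0.000000; V(1,0) = max -> 0.000000
  V(1,1) = exp(-r*dt) * [p*0.000000 + (1-p)*0.463172] = 0.234150; exercise = 0.259910; V(1,1) = max -> 0.259910
  V(0,0) = exp(-r*dt) * [p*0.000000 + (1-p)*0.259910] = 0.131394; exercise = 0.000000; V(0,0) = max -> 0.131394


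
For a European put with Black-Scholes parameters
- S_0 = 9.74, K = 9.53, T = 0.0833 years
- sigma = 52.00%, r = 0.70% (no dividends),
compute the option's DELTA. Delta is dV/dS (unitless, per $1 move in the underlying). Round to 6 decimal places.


d1 = 0.2241566218; d2 = 0.0740755770
phi(d1) = 0.3890444678; exp(-qT) = 1.0000000000; exp(-rT) = 0.9994170700
N(-d1) = 0.4113177177
Delta = -exp(-qT) * N(-d1) = -1.0000000000 * 0.4113177177 = -0.411318

Answer: Delta = -0.411318


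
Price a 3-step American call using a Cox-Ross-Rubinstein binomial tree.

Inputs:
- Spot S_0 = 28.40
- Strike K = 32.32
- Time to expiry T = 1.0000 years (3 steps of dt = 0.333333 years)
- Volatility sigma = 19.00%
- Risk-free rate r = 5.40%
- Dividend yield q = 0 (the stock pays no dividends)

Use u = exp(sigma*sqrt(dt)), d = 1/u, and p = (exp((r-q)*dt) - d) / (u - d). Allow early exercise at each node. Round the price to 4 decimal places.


Answer: Price = V(0,0) = 1.1591

Derivation:
dt = T/N = 0.333333
u = exp(sigma*sqrt(dt)) = 1.115939; d = 1/u = 0.896106
p = (exp((r-q)*dt) - d) / (u - d) = 0.555225
Discount per step: exp(-r*dt) = 0.982161
Stock lattice S(k, i) with i counting down-moves:
  k=0: S(0,0) = 28.4000
  k=1: S(1,0) = 31.6927; S(1,1) = 25.4494
  k=2: S(2,0) = 35.3671; S(2,1) = 28.4000; S(2,2) = 22.8054
  k=3: S(3,0) = 39.4675; S(3,1) = 31.6927; S(3,2) = 25.4494; S(3,3) = 20.4360
Terminal payoffs V(N, i) = max(S_T - K, 0):
  V(3,0) = 7.147549; V(3,1) = 0.000000; V(3,2) = 0.000000; V(3,3) = 0.000000
Backward induction: V(k, i) = exp(-r*dt) * [p * V(k+1, i) + (1-p) * V(k+1, i+1)]; then take max(V_cont, immediate exercise) for American.
  V(2,0) = exp(-r*dt) * [p*7.147549 + (1-p)*0.000000] = 3.897703; exercise = 3.047108; V(2,0) = max -> 3.897703
  V(2,1) = exp(-r*dt) * [p*0.000000 + (1-p)*0.000000] = 0.000000; exercise = 0.000000; V(2,1) = max -> 0.000000
  V(2,2) = exp(-r*dt) * [p*0.000000 + (1-p)*0.000000] = 0.000000; exercise = 0.000000; V(2,2) = max -> 0.000000
  V(1,0) = exp(-r*dt) * [p*3.897703 + (1-p)*0.000000] = 2.125497; exercise = 0.000000; V(1,0) = max -> 2.125497
  V(1,1) = exp(-r*dt) * [p*0.000000 + (1-p)*0.000000] = 0.000000; exercise = 0.000000; V(1,1) = max -> 0.000000
  V(0,0) = exp(-r*dt) * [p*2.125497 + (1-p)*0.000000] = 1.159076; exercise = 0.000000; V(0,0) = max -> 1.159076


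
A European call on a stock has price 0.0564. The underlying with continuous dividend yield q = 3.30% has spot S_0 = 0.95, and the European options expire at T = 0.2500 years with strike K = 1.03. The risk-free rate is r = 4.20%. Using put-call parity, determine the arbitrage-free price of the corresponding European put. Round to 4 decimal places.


Put-call parity: C - P = S_0 * exp(-qT) - K * exp(-rT).
S_0 * exp(-qT) = 0.9500 * 0.99178394 = 0.94219474
K * exp(-rT) = 1.0300 * 0.98955493 = 1.01924158
P = C - S*exp(-qT) + K*exp(-rT)
P = 0.0564 - 0.94219474 + 1.01924158 = 0.1334

Answer: Put price = 0.1334


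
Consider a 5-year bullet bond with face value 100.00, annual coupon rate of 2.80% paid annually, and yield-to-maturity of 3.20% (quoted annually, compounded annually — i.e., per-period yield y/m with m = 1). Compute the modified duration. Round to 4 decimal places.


Coupon per period c = face * coupon_rate / m = 2.800000
Periods per year m = 1; per-period yield y/m = 0.032000
Number of cashflows N = 5
Cashflows (t years, CF_t, discount factor 1/(1+y/m)^(m*t), PV):
  t = 1.0000: CF_t = 2.800000, DF = 0.968992, PV = 2.713178
  t = 2.0000: CF_t = 2.800000, DF = 0.938946, PV = 2.629049
  t = 3.0000: CF_t = 2.800000, DF = 0.909831, PV = 2.547528
  t = 4.0000: CF_t = 2.800000, DF = 0.881620, PV = 2.468535
  t = 5.0000: CF_t = 102.800000, DF = 0.854283, PV = 87.820242
Price P = sum_t PV_t = 98.178531
First compute Macaulay numerator sum_t t * PV_t:
  t * PV_t at t = 1.0000: 2.713178
  t * PV_t at t = 2.0000: 5.258097
  t * PV_t at t = 3.0000: 7.642584
  t * PV_t at t = 4.0000: 9.874139
  t * PV_t at t = 5.0000: 439.101209
Macaulay duration D = 464.589207 / 98.178531 = 4.732086
Modified duration = D / (1 + y/m) = 4.732086 / (1 + 0.032000) = 4.585354

Answer: Modified duration = 4.5854


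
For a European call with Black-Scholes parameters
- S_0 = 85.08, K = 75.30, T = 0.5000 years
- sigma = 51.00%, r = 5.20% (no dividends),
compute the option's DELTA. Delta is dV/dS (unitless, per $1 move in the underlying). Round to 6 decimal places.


Answer: Delta = 0.722747

Derivation:
d1 = 0.5910216308; d2 = 0.2303971724
phi(d1) = 0.3350110317; exp(-qT) = 1.0000000000; exp(-rT) = 0.9743350896
N(d1) = 0.7227470361
Delta = exp(-qT) * N(d1) = 1.0000000000 * 0.7227470361 = 0.722747


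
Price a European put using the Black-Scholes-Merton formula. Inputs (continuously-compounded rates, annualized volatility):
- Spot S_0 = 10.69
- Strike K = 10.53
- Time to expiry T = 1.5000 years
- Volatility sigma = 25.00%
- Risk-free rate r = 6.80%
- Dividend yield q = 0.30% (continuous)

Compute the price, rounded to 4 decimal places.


d1 = (ln(S/K) + (r - q + 0.5*sigma^2) * T) / (sigma * sqrt(T)) = 0.52077915
d2 = d1 - sigma * sqrt(T) = 0.21459293
exp(-rT) = 0.90302955; exp(-qT) = 0.99551011
P = K * exp(-rT) * N(-d2) - S_0 * exp(-qT) * N(-d1)
N(-d1) = 0.30126031; N(-d2) = 0.41504235
P = 10.5300 * 0.90302955 * 0.41504235 - 10.6900 * 0.99551011 * 0.30126031 = 0.7406

Answer: Price = 0.7406


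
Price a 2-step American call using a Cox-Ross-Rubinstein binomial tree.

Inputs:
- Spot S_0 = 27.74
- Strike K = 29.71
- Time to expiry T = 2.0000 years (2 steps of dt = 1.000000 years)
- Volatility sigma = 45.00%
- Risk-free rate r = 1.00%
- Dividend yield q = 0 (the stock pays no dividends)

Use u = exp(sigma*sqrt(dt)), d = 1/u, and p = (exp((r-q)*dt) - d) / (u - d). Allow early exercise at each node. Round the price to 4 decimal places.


Answer: Price = V(0,0) = 6.0459

Derivation:
dt = T/N = 1.000000
u = exp(sigma*sqrt(dt)) = 1.568312; d = 1/u = 0.637628
p = (exp((r-q)*dt) - d) / (u - d) = 0.400159
Discount per step: exp(-r*dt) = 0.990050
Stock lattice S(k, i) with i counting down-moves:
  k=0: S(0,0) = 27.7400
  k=1: S(1,0) = 43.5050; S(1,1) = 17.6878
  k=2: S(2,0) = 68.2294; S(2,1) = 27.7400; S(2,2) = 11.2782
Terminal payoffs V(N, i) = max(S_T - K, 0):
  V(2,0) = 38.519390; V(2,1) = 0.000000; V(2,2) = 0.000000
Backward induction: V(k, i) = exp(-r*dt) * [p * V(k+1, i) + (1-p) * V(k+1, i+1)]; then take max(V_cont, immediate exercise) for American.
  V(1,0) = exp(-r*dt) * [p*38.519390 + (1-p)*0.000000] = 15.260527; exercise = 13.794980; V(1,0) = max -> 15.260527
  V(1,1) = exp(-r*dt) * [p*0.000000 + (1-p)*0.000000] = 0.000000; exercise = 0.000000; V(1,1) = max -> 0.000000
  V(0,0) = exp(-r*dt) * [p*15.260527 + (1-p)*0.000000] = 6.045882; exercise = 0.000000; V(0,0) = max -> 6.045882


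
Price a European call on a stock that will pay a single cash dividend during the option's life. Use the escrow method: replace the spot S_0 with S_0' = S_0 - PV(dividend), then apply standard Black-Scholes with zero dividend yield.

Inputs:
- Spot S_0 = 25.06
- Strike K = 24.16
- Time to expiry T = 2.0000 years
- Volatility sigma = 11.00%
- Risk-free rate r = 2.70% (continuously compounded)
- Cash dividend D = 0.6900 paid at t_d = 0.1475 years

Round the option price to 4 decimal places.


PV(D) = D * exp(-r * t_d) = 0.6900 * 0.99602542 = 0.68725754
S_0' = S_0 - PV(D) = 25.0600 - 0.68725754 = 24.37274246
d1 = (ln(S_0'/K) + (r + sigma^2/2)*T) / (sigma*sqrt(T)) = 0.48126345
d2 = d1 - sigma*sqrt(T) = 0.32569996
exp(-rT) = 0.94743211
N(d1) = 0.68483536; N(d2) = 0.62767431
C = S_0' * N(d1) - K * exp(-rT) * N(d2) = 24.37274246 * 0.68483536 - 24.1600 * 0.94743211 * 0.62767431 = 2.3239

Answer: Price = 2.3239


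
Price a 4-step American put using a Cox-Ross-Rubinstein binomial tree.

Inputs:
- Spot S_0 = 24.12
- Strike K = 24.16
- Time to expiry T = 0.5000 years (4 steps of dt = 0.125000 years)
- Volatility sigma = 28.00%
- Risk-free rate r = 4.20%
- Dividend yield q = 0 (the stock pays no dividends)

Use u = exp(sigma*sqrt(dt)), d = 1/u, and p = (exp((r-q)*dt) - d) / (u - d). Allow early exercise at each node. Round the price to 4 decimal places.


Answer: Price = V(0,0) = 1.6484

Derivation:
dt = T/N = 0.125000
u = exp(sigma*sqrt(dt)) = 1.104061; d = 1/u = 0.905747
p = (exp((r-q)*dt) - d) / (u - d) = 0.501814
Discount per step: exp(-r*dt) = 0.994764
Stock lattice S(k, i) with i counting down-moves:
  k=0: S(0,0) = 24.1200
  k=1: S(1,0) = 26.6299; S(1,1) = 21.8466
  k=2: S(2,0) = 29.4011; S(2,1) = 24.1200; S(2,2) = 19.7875
  k=3: S(3,0) = 32.4606; S(3,1) = 26.6299; S(3,2) = 21.8466; S(3,3) = 17.9225
  k=4: S(4,0) = 35.8384; S(4,1) = 29.4011; S(4,2) = 24.1200; S(4,3) = 19.7875; S(4,4) = 16.2332
Terminal payoffs V(N, i) = max(K - S_T, 0):
  V(4,0) = 0.000000; V(4,1) = 0.000000; V(4,2) = 0.040000; V(4,3) = 4.372479; V(4,4) = 7.926751
Backward induction: V(k, i) = exp(-r*dt) * [p * V(k+1, i) + (1-p) * V(k+1, i+1)]; then take max(V_cont, immediate exercise) for American.
  V(3,0) = exp(-r*dt) * [p*0.000000 + (1-p)*0.000000] = 0.000000; exercise = 0.000000; V(3,0) = max -> 0.000000
  V(3,1) = exp(-r*dt) * [p*0.000000 + (1-p)*0.040000] = 0.019823; exercise = 0.000000; V(3,1) = max -> 0.019823
  V(3,2) = exp(-r*dt) * [p*0.040000 + (1-p)*4.372479] = 2.186868; exercise = 2.313376; V(3,2) = max -> 2.313376
  V(3,3) = exp(-r*dt) * [p*4.372479 + (1-p)*7.926751] = 6.110999; exercise = 6.237507; V(3,3) = max -> 6.237507
  V(2,0) = exp(-r*dt) * [p*0.000000 + (1-p)*0.019823] = 0.009824; exercise = 0.000000; V(2,0) = max -> 0.009824
  V(2,1) = exp(-r*dt) * [p*0.019823 + (1-p)*2.313376] = 1.156351; exercise = 0.040000; V(2,1) = max -> 1.156351
  V(2,2) = exp(-r*dt) * [p*2.313376 + (1-p)*6.237507] = 4.245972; exercise = 4.372479; V(2,2) = max -> 4.372479
  V(1,0) = exp(-r*dt) * [p*0.009824 + (1-p)*1.156351] = 0.577965; exercise = 0.000000; V(1,0) = max -> 0.577965
  V(1,1) = exp(-r*dt) * [p*1.156351 + (1-p)*4.372479] = 2.744136; exercise = 2.313376; V(1,1) = max -> 2.744136
  V(0,0) = exp(-r*dt) * [p*0.577965 + (1-p)*2.744136] = 1.648443; exercise = 0.040000; V(0,0) = max -> 1.648443


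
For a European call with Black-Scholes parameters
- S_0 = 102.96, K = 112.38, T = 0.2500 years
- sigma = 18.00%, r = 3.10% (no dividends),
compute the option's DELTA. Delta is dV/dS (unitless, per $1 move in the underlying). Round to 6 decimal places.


d1 = -0.8416158044; d2 = -0.9316158044
phi(d1) = 0.2799631996; exp(-qT) = 1.0000000000; exp(-rT) = 0.9922799538
N(d1) = 0.2000015200
Delta = exp(-qT) * N(d1) = 1.0000000000 * 0.2000015200 = 0.200002

Answer: Delta = 0.200002


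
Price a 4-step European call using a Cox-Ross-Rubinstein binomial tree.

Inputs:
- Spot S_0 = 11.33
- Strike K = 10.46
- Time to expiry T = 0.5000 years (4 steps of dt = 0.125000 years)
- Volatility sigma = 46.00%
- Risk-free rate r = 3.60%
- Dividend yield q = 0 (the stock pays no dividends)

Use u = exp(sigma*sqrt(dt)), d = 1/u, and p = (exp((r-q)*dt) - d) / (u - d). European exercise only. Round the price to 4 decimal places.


Answer: Price = V(0,0) = 2.0190

Derivation:
dt = T/N = 0.125000
u = exp(sigma*sqrt(dt)) = 1.176607; d = 1/u = 0.849902
p = (exp((r-q)*dt) - d) / (u - d) = 0.473236
Discount per step: exp(-r*dt) = 0.995510
Stock lattice S(k, i) with i counting down-moves:
  k=0: S(0,0) = 11.3300
  k=1: S(1,0) = 13.3310; S(1,1) = 9.6294
  k=2: S(2,0) = 15.6853; S(2,1) = 11.3300; S(2,2) = 8.1840
  k=3: S(3,0) = 18.4554; S(3,1) = 13.3310; S(3,2) = 9.6294; S(3,3) = 6.9556
  k=4: S(4,0) = 21.7148; S(4,1) = 15.6853; S(4,2) = 11.3300; S(4,3) = 8.1840; S(4,4) = 5.9116
Terminal payoffs V(N, i) = max(S_T - K, 0):
  V(4,0) = 11.254762; V(4,1) = 5.225288; V(4,2) = 0.870000; V(4,3) = 0.000000; V(4,4) = 0.000000
Backward induction: V(k, i) = exp(-r*dt) * [p * V(k+1, i) + (1-p) * V(k+1, i+1)].
  V(3,0) = exp(-r*dt) * [p*11.254762 + (1-p)*5.225288] = 8.042378
  V(3,1) = exp(-r*dt) * [p*5.225288 + (1-p)*0.870000] = 2.917917
  V(3,2) = exp(-r*dt) * [p*0.870000 + (1-p)*0.000000] = 0.409866
  V(3,3) = exp(-r*dt) * [p*0.000000 + (1-p)*0.000000] = 0.000000
  V(2,0) = exp(-r*dt) * [p*8.042378 + (1-p)*2.917917] = 5.319006
  V(2,1) = exp(-r*dt) * [p*2.917917 + (1-p)*0.409866] = 1.589596
  V(2,2) = exp(-r*dt) * [p*0.409866 + (1-p)*0.000000] = 0.193093
  V(1,0) = exp(-r*dt) * [p*5.319006 + (1-p)*1.589596] = 3.339425
  V(1,1) = exp(-r*dt) * [p*1.589596 + (1-p)*0.193093] = 0.850134
  V(0,0) = exp(-r*dt) * [p*3.339425 + (1-p)*0.850134] = 2.019049


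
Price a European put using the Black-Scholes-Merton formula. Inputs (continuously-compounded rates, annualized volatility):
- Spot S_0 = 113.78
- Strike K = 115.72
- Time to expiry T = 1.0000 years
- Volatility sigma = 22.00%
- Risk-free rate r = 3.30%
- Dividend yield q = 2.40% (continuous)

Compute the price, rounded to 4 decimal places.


Answer: Price = 10.2155

Derivation:
d1 = (ln(S/K) + (r - q + 0.5*sigma^2) * T) / (sigma * sqrt(T)) = 0.07406036
d2 = d1 - sigma * sqrt(T) = -0.14593964
exp(-rT) = 0.96753856; exp(-qT) = 0.97628571
P = K * exp(-rT) * N(-d2) - S_0 * exp(-qT) * N(-d1)
N(-d1) = 0.47048118; N(-d2) = 0.55801548
P = 115.7200 * 0.96753856 * 0.55801548 - 113.7800 * 0.97628571 * 0.47048118 = 10.2155


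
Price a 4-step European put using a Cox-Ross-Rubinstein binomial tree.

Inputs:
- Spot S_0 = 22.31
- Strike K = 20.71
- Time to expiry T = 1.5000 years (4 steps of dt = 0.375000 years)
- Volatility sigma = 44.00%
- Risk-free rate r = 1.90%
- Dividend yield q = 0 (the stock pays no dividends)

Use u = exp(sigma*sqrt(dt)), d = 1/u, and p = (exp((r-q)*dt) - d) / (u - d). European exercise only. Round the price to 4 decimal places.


dt = T/N = 0.375000
u = exp(sigma*sqrt(dt)) = 1.309236; d = 1/u = 0.763804
p = (exp((r-q)*dt) - d) / (u - d) = 0.446153
Discount per step: exp(-r*dt) = 0.992900
Stock lattice S(k, i) with i counting down-moves:
  k=0: S(0,0) = 22.3100
  k=1: S(1,0) = 29.2091; S(1,1) = 17.0405
  k=2: S(2,0) = 38.2416; S(2,1) = 22.3100; S(2,2) = 13.0156
  k=3: S(3,0) = 50.0672; S(3,1) = 29.2091; S(3,2) = 17.0405; S(3,3) = 9.9414
  k=4: S(4,0) = 65.5498; S(4,1) = 38.2416; S(4,2) = 22.3100; S(4,3) = 13.0156; S(4,4) = 7.5932
Terminal payoffs V(N, i) = max(K - S_T, 0):
  V(4,0) = 0.000000; V(4,1) = 0.000000; V(4,2) = 0.000000; V(4,3) = 7.694418; V(4,4) = 13.116751
Backward induction: V(k, i) = exp(-r*dt) * [p * V(k+1, i) + (1-p) * V(k+1, i+1)].
  V(3,0) = exp(-r*dt) * [p*0.000000 + (1-p)*0.000000] = 0.000000
  V(3,1) = exp(-r*dt) * [p*0.000000 + (1-p)*0.000000] = 0.000000
  V(3,2) = exp(-r*dt) * [p*0.000000 + (1-p)*7.694418] = 4.231272
  V(3,3) = exp(-r*dt) * [p*7.694418 + (1-p)*13.116751] = 10.621610
  V(2,0) = exp(-r*dt) * [p*0.000000 + (1-p)*0.000000] = 0.000000
  V(2,1) = exp(-r*dt) * [p*0.000000 + (1-p)*4.231272] = 2.326838
  V(2,2) = exp(-r*dt) * [p*4.231272 + (1-p)*10.621610] = 7.715371
  V(1,0) = exp(-r*dt) * [p*0.000000 + (1-p)*2.326838] = 1.279562
  V(1,1) = exp(-r*dt) * [p*2.326838 + (1-p)*7.715371] = 5.273551
  V(0,0) = exp(-r*dt) * [p*1.279562 + (1-p)*5.273551] = 3.466830

Answer: Price = V(0,0) = 3.4668


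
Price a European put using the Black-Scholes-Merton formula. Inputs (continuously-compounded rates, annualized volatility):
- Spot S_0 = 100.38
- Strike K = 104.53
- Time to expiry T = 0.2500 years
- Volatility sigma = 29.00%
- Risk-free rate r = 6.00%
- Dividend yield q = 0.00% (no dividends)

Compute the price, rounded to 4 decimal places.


Answer: Price = 7.2639

Derivation:
d1 = (ln(S/K) + (r - q + 0.5*sigma^2) * T) / (sigma * sqrt(T)) = -0.10343881
d2 = d1 - sigma * sqrt(T) = -0.24843881
exp(-rT) = 0.98511194; exp(-qT) = 1.00000000
P = K * exp(-rT) * N(-d2) - S_0 * exp(-qT) * N(-d1)
N(-d1) = 0.54119264; N(-d2) = 0.59810255
P = 104.5300 * 0.98511194 * 0.59810255 - 100.3800 * 1.00000000 * 0.54119264 = 7.2639


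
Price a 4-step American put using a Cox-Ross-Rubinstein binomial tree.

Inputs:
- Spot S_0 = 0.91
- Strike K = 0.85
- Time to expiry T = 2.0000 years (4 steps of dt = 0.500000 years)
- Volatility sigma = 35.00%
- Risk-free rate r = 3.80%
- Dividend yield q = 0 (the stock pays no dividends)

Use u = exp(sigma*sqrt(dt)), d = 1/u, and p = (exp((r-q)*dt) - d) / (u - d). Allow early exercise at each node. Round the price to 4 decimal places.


Answer: Price = V(0,0) = 0.1152

Derivation:
dt = T/N = 0.500000
u = exp(sigma*sqrt(dt)) = 1.280803; d = 1/u = 0.780760
p = (exp((r-q)*dt) - d) / (u - d) = 0.476802
Discount per step: exp(-r*dt) = 0.981179
Stock lattice S(k, i) with i counting down-moves:
  k=0: S(0,0) = 0.9100
  k=1: S(1,0) = 1.1655; S(1,1) = 0.7105
  k=2: S(2,0) = 1.4928; S(2,1) = 0.9100; S(2,2) = 0.5547
  k=3: S(3,0) = 1.9120; S(3,1) = 1.1655; S(3,2) = 0.7105; S(3,3) = 0.4331
  k=4: S(4,0) = 2.4489; S(4,1) = 1.4928; S(4,2) = 0.9100; S(4,3) = 0.5547; S(4,4) = 0.3382
Terminal payoffs V(N, i) = max(K - S_T, 0):
  V(4,0) = 0.000000; V(4,1) = 0.000000; V(4,2) = 0.000000; V(4,3) = 0.295276; V(4,4) = 0.511848
Backward induction: V(k, i) = exp(-r*dt) * [p * V(k+1, i) + (1-p) * V(k+1, i+1)]; then take max(V_cont, immediate exercise) for American.
  V(3,0) = exp(-r*dt) * [p*0.000000 + (1-p)*0.000000] = 0.000000; exercise = 0.000000; V(3,0) = max -> 0.000000
  V(3,1) = exp(-r*dt) * [p*0.000000 + (1-p)*0.000000] = 0.000000; exercise = 0.000000; V(3,1) = max -> 0.000000
  V(3,2) = exp(-r*dt) * [p*0.000000 + (1-p)*0.295276] = 0.151580; exercise = 0.139508; V(3,2) = max -> 0.151580
  V(3,3) = exp(-r*dt) * [p*0.295276 + (1-p)*0.511848] = 0.400896; exercise = 0.416894; V(3,3) = max -> 0.416894
  V(2,0) = exp(-r*dt) * [p*0.000000 + (1-p)*0.000000] = 0.000000; exercise = 0.000000; V(2,0) = max -> 0.000000
  V(2,1) = exp(-r*dt) * [p*0.000000 + (1-p)*0.151580] = 0.077814; exercise = 0.000000; V(2,1) = max -> 0.077814
  V(2,2) = exp(-r*dt) * [p*0.151580 + (1-p)*0.416894] = 0.284927; exercise = 0.295276; V(2,2) = max -> 0.295276
  V(1,0) = exp(-r*dt) * [p*0.000000 + (1-p)*0.077814] = 0.039946; exercise = 0.000000; V(1,0) = max -> 0.039946
  V(1,1) = exp(-r*dt) * [p*0.077814 + (1-p)*0.295276] = 0.187984; exercise = 0.139508; V(1,1) = max -> 0.187984
  V(0,0) = exp(-r*dt) * [p*0.039946 + (1-p)*0.187984] = 0.115190; exercise = 0.000000; V(0,0) = max -> 0.115190


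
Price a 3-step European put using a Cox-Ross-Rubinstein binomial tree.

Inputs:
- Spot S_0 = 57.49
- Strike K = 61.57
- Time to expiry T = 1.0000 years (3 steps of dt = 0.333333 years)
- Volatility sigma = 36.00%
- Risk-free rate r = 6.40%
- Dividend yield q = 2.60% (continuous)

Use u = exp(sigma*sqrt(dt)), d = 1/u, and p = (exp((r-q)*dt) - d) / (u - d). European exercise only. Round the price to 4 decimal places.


Answer: Price = V(0,0) = 9.5306

Derivation:
dt = T/N = 0.333333
u = exp(sigma*sqrt(dt)) = 1.231024; d = 1/u = 0.812332
p = (exp((r-q)*dt) - d) / (u - d) = 0.478670
Discount per step: exp(-r*dt) = 0.978893
Stock lattice S(k, i) with i counting down-moves:
  k=0: S(0,0) = 57.4900
  k=1: S(1,0) = 70.7716; S(1,1) = 46.7010
  k=2: S(2,0) = 87.1215; S(2,1) = 57.4900; S(2,2) = 37.9367
  k=3: S(3,0) = 107.2486; S(3,1) = 70.7716; S(3,2) = 46.7010; S(3,3) = 30.8172
Terminal payoffs V(N, i) = max(K - S_T, 0):
  V(3,0) = 0.000000; V(3,1) = 0.000000; V(3,2) = 14.869031; V(3,3) = 30.752808
Backward induction: V(k, i) = exp(-r*dt) * [p * V(k+1, i) + (1-p) * V(k+1, i+1)].
  V(2,0) = exp(-r*dt) * [p*0.000000 + (1-p)*0.000000] = 0.000000
  V(2,1) = exp(-r*dt) * [p*0.000000 + (1-p)*14.869031] = 7.588052
  V(2,2) = exp(-r*dt) * [p*14.869031 + (1-p)*30.752808] = 22.661088
  V(1,0) = exp(-r*dt) * [p*0.000000 + (1-p)*7.588052] = 3.872380
  V(1,1) = exp(-r*dt) * [p*7.588052 + (1-p)*22.661088] = 15.120050
  V(0,0) = exp(-r*dt) * [p*3.872380 + (1-p)*15.120050] = 9.530622


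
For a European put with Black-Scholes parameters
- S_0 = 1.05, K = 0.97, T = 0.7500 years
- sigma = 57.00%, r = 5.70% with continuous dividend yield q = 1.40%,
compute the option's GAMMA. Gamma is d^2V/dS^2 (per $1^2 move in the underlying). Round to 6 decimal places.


d1 = 0.4726915988; d2 = -0.0209428813
phi(d1) = 0.3567724102; exp(-qT) = 0.9895549326; exp(-rT) = 0.9581508979
Gamma = exp(-qT) * phi(d1) / (S * sigma * sqrt(T)) = 0.9895549326 * 0.3567724102 / (1.0500 * 0.5700 * 0.8660254038) = 0.681140

Answer: Gamma = 0.681140


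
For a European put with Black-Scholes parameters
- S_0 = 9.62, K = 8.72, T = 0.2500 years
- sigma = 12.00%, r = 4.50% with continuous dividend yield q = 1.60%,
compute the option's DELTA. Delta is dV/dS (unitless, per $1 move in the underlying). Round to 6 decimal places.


d1 = 1.7879171126; d2 = 1.7279171126
phi(d1) = 0.0806801801; exp(-qT) = 0.9960079893; exp(-rT) = 0.9888130446
N(-d1) = 0.0368946908
Delta = -exp(-qT) * N(-d1) = -0.9960079893 * 0.0368946908 = -0.036747

Answer: Delta = -0.036747


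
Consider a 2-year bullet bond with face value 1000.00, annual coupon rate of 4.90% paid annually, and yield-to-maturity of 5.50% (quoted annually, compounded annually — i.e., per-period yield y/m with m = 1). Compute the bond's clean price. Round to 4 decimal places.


Coupon per period c = face * coupon_rate / m = 49.000000
Periods per year m = 1; per-period yield y/m = 0.055000
Number of cashflows N = 2
Cashflows (t years, CF_t, discount factor 1/(1+y/m)^(m*t), PV):
  t = 1.0000: CF_t = 49.000000, DF = 0.947867, PV = 46.445498
  t = 2.0000: CF_t = 1049.000000, DF = 0.898452, PV = 942.476584
Price P = sum_t PV_t = 988.922082

Answer: Price = 988.9221


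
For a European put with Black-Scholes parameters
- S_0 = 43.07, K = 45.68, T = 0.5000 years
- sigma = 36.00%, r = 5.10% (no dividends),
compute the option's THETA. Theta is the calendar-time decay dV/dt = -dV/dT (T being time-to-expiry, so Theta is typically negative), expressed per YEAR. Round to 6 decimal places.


d1 = -0.0036685732; d2 = -0.2582270145
phi(d1) = 0.3989395958; exp(-qT) = 1.0000000000; exp(-rT) = 0.9748223790
Theta = -S*exp(-qT)*phi(d1)*sigma/(2*sqrt(T)) + r*K*exp(-rT)*N(-d2) - q*S*exp(-qT)*N(-d1)
N(-d1) = 0.5014635457; N(-d2) = 0.6018841449; sqrt(T) = 0.7071067812
Term 1 = -43.0700 * 1.0000000000 * 0.3989395958 * 0.3600 / (2 * 0.7071067812) = -4.3739067318
Term 2 = 0.0510 * 45.6800 * 0.9748223790 * 0.6018841449 = 1.3668934586
Term 3 = 0 (no dividend yield, q = 0)
Theta = -4.3739067318 + (1.3668934586) + (0.0000000000) = -3.007013

Answer: Theta = -3.007013


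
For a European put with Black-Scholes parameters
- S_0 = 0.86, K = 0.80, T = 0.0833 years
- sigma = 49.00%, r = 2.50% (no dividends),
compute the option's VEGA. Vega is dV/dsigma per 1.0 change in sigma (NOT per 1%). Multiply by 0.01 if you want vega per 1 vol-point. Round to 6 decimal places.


d1 = 0.5968167221; d2 = 0.4553941991
phi(d1) = 0.3338599674; exp(-qT) = 1.0000000000; exp(-rT) = 0.9979196669
Vega = S * exp(-qT) * phi(d1) * sqrt(T) = 0.8600 * 1.0000000000 * 0.3338599674 * 0.2886173938 = 0.082868

Answer: Vega = 0.082868


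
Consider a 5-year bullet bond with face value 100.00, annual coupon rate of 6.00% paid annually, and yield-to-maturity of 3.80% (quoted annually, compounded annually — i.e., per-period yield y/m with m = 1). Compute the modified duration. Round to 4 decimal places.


Answer: Modified duration = 4.3282

Derivation:
Coupon per period c = face * coupon_rate / m = 6.000000
Periods per year m = 1; per-period yield y/m = 0.038000
Number of cashflows N = 5
Cashflows (t years, CF_t, discount factor 1/(1+y/m)^(m*t), PV):
  t = 1.0000: CF_t = 6.000000, DF = 0.963391, PV = 5.780347
  t = 2.0000: CF_t = 6.000000, DF = 0.928122, PV = 5.568735
  t = 3.0000: CF_t = 6.000000, DF = 0.894145, PV = 5.364870
  t = 4.0000: CF_t = 6.000000, DF = 0.861411, PV = 5.168468
  t = 5.0000: CF_t = 106.000000, DF = 0.829876, PV = 87.966862
Price P = sum_t PV_t = 109.849281
First compute Macaulay numerator sum_t t * PV_t:
  t * PV_t at t = 1.0000: 5.780347
  t * PV_t at t = 2.0000: 11.137470
  t * PV_t at t = 3.0000: 16.094610
  t * PV_t at t = 4.0000: 20.673872
  t * PV_t at t = 5.0000: 439.834308
Macaulay duration D = 493.520606 / 109.849281 = 4.492707
Modified duration = D / (1 + y/m) = 4.492707 / (1 + 0.038000) = 4.328234


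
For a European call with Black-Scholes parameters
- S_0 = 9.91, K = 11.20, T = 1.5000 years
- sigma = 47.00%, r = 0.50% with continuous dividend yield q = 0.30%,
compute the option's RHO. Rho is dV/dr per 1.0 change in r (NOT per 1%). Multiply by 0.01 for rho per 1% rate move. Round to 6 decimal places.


Answer: Rho = 5.172990

Derivation:
d1 = 0.0804432758; d2 = -0.4951868138
phi(d1) = 0.3976535646; exp(-qT) = 0.9955101098; exp(-rT) = 0.9925280548
N(d2) = 0.3102341288
Rho = K*T*exp(-rT)*N(d2) = 11.2000 * 1.5000 * 0.9925280548 * 0.3102341288 = 5.172990


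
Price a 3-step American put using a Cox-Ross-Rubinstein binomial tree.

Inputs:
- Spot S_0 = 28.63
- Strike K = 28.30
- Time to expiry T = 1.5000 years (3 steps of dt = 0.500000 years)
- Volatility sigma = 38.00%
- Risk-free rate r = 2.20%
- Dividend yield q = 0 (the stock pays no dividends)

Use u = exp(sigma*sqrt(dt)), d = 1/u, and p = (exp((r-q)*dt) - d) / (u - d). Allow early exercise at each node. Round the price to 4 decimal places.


dt = T/N = 0.500000
u = exp(sigma*sqrt(dt)) = 1.308263; d = 1/u = 0.764372
p = (exp((r-q)*dt) - d) / (u - d) = 0.453562
Discount per step: exp(-r*dt) = 0.989060
Stock lattice S(k, i) with i counting down-moves:
  k=0: S(0,0) = 28.6300
  k=1: S(1,0) = 37.4556; S(1,1) = 21.8840
  k=2: S(2,0) = 49.0018; S(2,1) = 28.6300; S(2,2) = 16.7275
  k=3: S(3,0) = 64.1072; S(3,1) = 37.4556; S(3,2) = 21.8840; S(3,3) = 12.7860
Terminal payoffs V(N, i) = max(K - S_T, 0):
  V(3,0) = 0.000000; V(3,1) = 0.000000; V(3,2) = 6.416027; V(3,3) = 15.513967
Backward induction: V(k, i) = exp(-r*dt) * [p * V(k+1, i) + (1-p) * V(k+1, i+1)]; then take max(V_cont, immediate exercise) for American.
  V(2,0) = exp(-r*dt) * [p*0.000000 + (1-p)*0.000000] = 0.000000; exercise = 0.000000; V(2,0) = max -> 0.000000
  V(2,1) = exp(-r*dt) * [p*0.000000 + (1-p)*6.416027] = 3.467604; exercise = 0.000000; V(2,1) = max -> 3.467604
  V(2,2) = exp(-r*dt) * [p*6.416027 + (1-p)*15.513967] = 11.262908; exercise = 11.572502; V(2,2) = max -> 11.572502
  V(1,0) = exp(-r*dt) * [p*0.000000 + (1-p)*3.467604] = 1.874100; exercise = 0.000000; V(1,0) = max -> 1.874100
  V(1,1) = exp(-r*dt) * [p*3.467604 + (1-p)*11.572502] = 7.810040; exercise = 6.416027; V(1,1) = max -> 7.810040
  V(0,0) = exp(-r*dt) * [p*1.874100 + (1-p)*7.810040] = 5.061735; exercise = 0.000000; V(0,0) = max -> 5.061735

Answer: Price = V(0,0) = 5.0617


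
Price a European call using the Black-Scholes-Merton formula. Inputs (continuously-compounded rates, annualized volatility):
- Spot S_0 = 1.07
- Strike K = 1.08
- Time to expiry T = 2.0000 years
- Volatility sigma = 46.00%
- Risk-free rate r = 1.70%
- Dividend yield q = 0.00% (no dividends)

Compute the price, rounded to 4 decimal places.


d1 = (ln(S/K) + (r - q + 0.5*sigma^2) * T) / (sigma * sqrt(T)) = 0.36323400
d2 = d1 - sigma * sqrt(T) = -0.28730424
exp(-rT) = 0.96657150; exp(-qT) = 1.00000000
C = S_0 * exp(-qT) * N(d1) - K * exp(-rT) * N(d2)
N(d1) = 0.64178495; N(d2) = 0.38693969
C = 1.0700 * 1.00000000 * 0.64178495 - 1.0800 * 0.96657150 * 0.38693969 = 0.2828

Answer: Price = 0.2828


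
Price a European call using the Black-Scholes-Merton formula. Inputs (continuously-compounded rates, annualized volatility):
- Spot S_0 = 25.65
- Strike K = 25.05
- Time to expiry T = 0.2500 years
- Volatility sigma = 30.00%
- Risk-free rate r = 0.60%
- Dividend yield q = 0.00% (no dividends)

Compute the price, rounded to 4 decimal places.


Answer: Price = 1.8544

Derivation:
d1 = (ln(S/K) + (r - q + 0.5*sigma^2) * T) / (sigma * sqrt(T)) = 0.24279829
d2 = d1 - sigma * sqrt(T) = 0.09279829
exp(-rT) = 0.99850112; exp(-qT) = 1.00000000
C = S_0 * exp(-qT) * N(d1) - K * exp(-rT) * N(d2)
N(d1) = 0.59591917; N(d2) = 0.53696810
C = 25.6500 * 1.00000000 * 0.59591917 - 25.0500 * 0.99850112 * 0.53696810 = 1.8544


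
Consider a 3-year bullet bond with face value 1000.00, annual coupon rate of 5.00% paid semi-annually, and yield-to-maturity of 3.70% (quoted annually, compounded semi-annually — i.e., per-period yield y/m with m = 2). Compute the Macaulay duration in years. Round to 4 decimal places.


Answer: Macaulay duration = 2.8266 years

Derivation:
Coupon per period c = face * coupon_rate / m = 25.000000
Periods per year m = 2; per-period yield y/m = 0.018500
Number of cashflows N = 6
Cashflows (t years, CF_t, discount factor 1/(1+y/m)^(m*t), PV):
  t = 0.5000: CF_t = 25.000000, DF = 0.981836, PV = 24.545901
  t = 1.0000: CF_t = 25.000000, DF = 0.964002, PV = 24.100050
  t = 1.5000: CF_t = 25.000000, DF = 0.946492, PV = 23.662297
  t = 2.0000: CF_t = 25.000000, DF = 0.929300, PV = 23.232496
  t = 2.5000: CF_t = 25.000000, DF = 0.912420, PV = 22.810502
  t = 3.0000: CF_t = 1025.000000, DF = 0.895847, PV = 918.243083
Price P = sum_t PV_t = 1036.594329
Macaulay numerator sum_t t * PV_t:
  t * PV_t at t = 0.5000: 12.272950
  t * PV_t at t = 1.0000: 24.100050
  t * PV_t at t = 1.5000: 35.493446
  t * PV_t at t = 2.0000: 46.464992
  t * PV_t at t = 2.5000: 57.026255
  t * PV_t at t = 3.0000: 2754.729248
Macaulay duration D = (sum_t t * PV_t) / P = 2930.086942 / 1036.594329 = 2.826648


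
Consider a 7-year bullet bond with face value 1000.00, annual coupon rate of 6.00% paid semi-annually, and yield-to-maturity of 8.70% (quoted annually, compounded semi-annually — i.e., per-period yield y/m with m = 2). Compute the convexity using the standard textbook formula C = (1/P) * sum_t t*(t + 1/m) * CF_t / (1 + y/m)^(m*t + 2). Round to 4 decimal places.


Answer: Convexity = 36.5801

Derivation:
Coupon per period c = face * coupon_rate / m = 30.000000
Periods per year m = 2; per-period yield y/m = 0.043500
Number of cashflows N = 14
Cashflows (t years, CF_t, discount factor 1/(1+y/m)^(m*t), PV):
  t = 0.5000: CF_t = 30.000000, DF = 0.958313, PV = 28.749401
  t = 1.0000: CF_t = 30.000000, DF = 0.918365, PV = 27.550935
  t = 1.5000: CF_t = 30.000000, DF = 0.880081, PV = 26.402430
  t = 2.0000: CF_t = 30.000000, DF = 0.843393, PV = 25.301801
  t = 2.5000: CF_t = 30.000000, DF = 0.808235, PV = 24.247054
  t = 3.0000: CF_t = 30.000000, DF = 0.774543, PV = 23.236276
  t = 3.5000: CF_t = 30.000000, DF = 0.742254, PV = 22.267634
  t = 4.0000: CF_t = 30.000000, DF = 0.711312, PV = 21.339372
  t = 4.5000: CF_t = 30.000000, DF = 0.681660, PV = 20.449805
  t = 5.0000: CF_t = 30.000000, DF = 0.653244, PV = 19.597322
  t = 5.5000: CF_t = 30.000000, DF = 0.626013, PV = 18.780375
  t = 6.0000: CF_t = 30.000000, DF = 0.599916, PV = 17.997485
  t = 6.5000: CF_t = 30.000000, DF = 0.574908, PV = 17.247230
  t = 7.0000: CF_t = 1030.000000, DF = 0.550942, PV = 567.469961
Price P = sum_t PV_t = 860.637082
Convexity numerator sum_t t*(t + 1/m) * CF_t / (1+y/m)^(m*t + 2):
  t = 0.5000: term = 13.201215
  t = 1.0000: term = 37.952702
  t = 1.5000: term = 72.741163
  t = 2.0000: term = 116.181382
  t = 2.5000: term = 167.007257
  t = 3.0000: term = 224.063402
  t = 3.5000: term = 286.297272
  t = 4.0000: term = 352.751790
  t = 4.5000: term = 422.558445
  t = 5.0000: term = 494.930830
  t = 5.5000: term = 569.158597
  t = 6.0000: term = 644.601800
  t = 6.5000: term = 720.685610
  t = 7.0000: term = 27360.074379
Convexity = (1/P) * sum = 31482.205845 / 860.637082 = 36.580118


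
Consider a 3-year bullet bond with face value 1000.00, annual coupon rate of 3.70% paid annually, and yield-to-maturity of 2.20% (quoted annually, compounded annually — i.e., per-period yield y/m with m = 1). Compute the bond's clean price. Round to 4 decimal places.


Coupon per period c = face * coupon_rate / m = 37.000000
Periods per year m = 1; per-period yield y/m = 0.022000
Number of cashflows N = 3
Cashflows (t years, CF_t, discount factor 1/(1+y/m)^(m*t), PV):
  t = 1.0000: CF_t = 37.000000, DF = 0.978474, PV = 36.203523
  t = 2.0000: CF_t = 37.000000, DF = 0.957411, PV = 35.424190
  t = 3.0000: CF_t = 1037.000000, DF = 0.936801, PV = 971.462563
Price P = sum_t PV_t = 1043.090276

Answer: Price = 1043.0903


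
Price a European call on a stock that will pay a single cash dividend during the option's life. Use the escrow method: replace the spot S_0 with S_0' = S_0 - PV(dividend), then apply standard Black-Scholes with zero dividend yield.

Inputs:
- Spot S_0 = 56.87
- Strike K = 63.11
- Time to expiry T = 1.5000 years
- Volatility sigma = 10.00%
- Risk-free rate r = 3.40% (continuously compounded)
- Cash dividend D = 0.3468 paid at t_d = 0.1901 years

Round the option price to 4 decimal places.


PV(D) = D * exp(-r * t_d) = 0.3468 * 0.99355744 = 0.34456572
S_0' = S_0 - PV(D) = 56.8700 - 0.34456572 = 56.52543428
d1 = (ln(S_0'/K) + (r + sigma^2/2)*T) / (sigma*sqrt(T)) = -0.42203512
d2 = d1 - sigma*sqrt(T) = -0.54450960
exp(-rT) = 0.95027867
N(d1) = 0.33649969; N(d2) = 0.29304542
C = S_0' * N(d1) - K * exp(-rT) * N(d2) = 56.52543428 * 0.33649969 - 63.1100 * 0.95027867 * 0.29304542 = 1.4462

Answer: Price = 1.4462


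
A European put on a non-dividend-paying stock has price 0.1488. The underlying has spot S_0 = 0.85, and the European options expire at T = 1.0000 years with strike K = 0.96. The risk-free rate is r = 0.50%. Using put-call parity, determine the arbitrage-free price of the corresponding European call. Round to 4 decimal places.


Put-call parity: C - P = S_0 * exp(-qT) - K * exp(-rT).
S_0 * exp(-qT) = 0.8500 * 1.00000000 = 0.85000000
K * exp(-rT) = 0.9600 * 0.99501248 = 0.95521198
C = P + S*exp(-qT) - K*exp(-rT)
C = 0.1488 + 0.85000000 - 0.95521198 = 0.0436

Answer: Call price = 0.0436


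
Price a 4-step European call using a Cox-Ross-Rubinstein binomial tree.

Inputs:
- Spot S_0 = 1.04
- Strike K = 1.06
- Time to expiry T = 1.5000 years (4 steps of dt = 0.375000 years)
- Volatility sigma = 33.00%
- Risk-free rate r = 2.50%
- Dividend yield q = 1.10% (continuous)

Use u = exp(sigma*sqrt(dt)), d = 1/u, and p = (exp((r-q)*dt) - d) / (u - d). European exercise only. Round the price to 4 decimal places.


dt = T/N = 0.375000
u = exp(sigma*sqrt(dt)) = 1.223949; d = 1/u = 0.817027
p = (exp((r-q)*dt) - d) / (u - d) = 0.462586
Discount per step: exp(-r*dt) = 0.990669
Stock lattice S(k, i) with i counting down-moves:
  k=0: S(0,0) = 1.0400
  k=1: S(1,0) = 1.2729; S(1,1) = 0.8497
  k=2: S(2,0) = 1.5580; S(2,1) = 1.0400; S(2,2) = 0.6942
  k=3: S(3,0) = 1.9069; S(3,1) = 1.2729; S(3,2) = 0.8497; S(3,3) = 0.5672
  k=4: S(4,0) = 2.3339; S(4,1) = 1.5580; S(4,2) = 1.0400; S(4,3) = 0.6942; S(4,4) = 0.4634
Terminal payoffs V(N, i) = max(S_T - K, 0):
  V(4,0) = 1.273927; V(4,1) = 0.497974; V(4,2) = 0.000000; V(4,3) = 0.000000; V(4,4) = 0.000000
Backward induction: V(k, i) = exp(-r*dt) * [p * V(k+1, i) + (1-p) * V(k+1, i+1)].
  V(3,0) = exp(-r*dt) * [p*1.273927 + (1-p)*0.497974] = 0.848923
  V(3,1) = exp(-r*dt) * [p*0.497974 + (1-p)*0.000000] = 0.228207
  V(3,2) = exp(-r*dt) * [p*0.000000 + (1-p)*0.000000] = 0.000000
  V(3,3) = exp(-r*dt) * [p*0.000000 + (1-p)*0.000000] = 0.000000
  V(2,0) = exp(-r*dt) * [p*0.848923 + (1-p)*0.228207] = 0.510533
  V(2,1) = exp(-r*dt) * [p*0.228207 + (1-p)*0.000000] = 0.104580
  V(2,2) = exp(-r*dt) * [p*0.000000 + (1-p)*0.000000] = 0.000000
  V(1,0) = exp(-r*dt) * [p*0.510533 + (1-p)*0.104580] = 0.289640
  V(1,1) = exp(-r*dt) * [p*0.104580 + (1-p)*0.000000] = 0.047926
  V(0,0) = exp(-r*dt) * [p*0.289640 + (1-p)*0.047926] = 0.158249

Answer: Price = V(0,0) = 0.1582


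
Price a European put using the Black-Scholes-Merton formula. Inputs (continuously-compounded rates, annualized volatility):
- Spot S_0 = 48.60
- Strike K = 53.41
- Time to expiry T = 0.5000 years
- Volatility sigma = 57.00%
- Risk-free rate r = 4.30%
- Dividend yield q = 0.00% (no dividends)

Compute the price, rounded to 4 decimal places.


Answer: Price = 10.0218

Derivation:
d1 = (ln(S/K) + (r - q + 0.5*sigma^2) * T) / (sigma * sqrt(T)) = 0.02071832
d2 = d1 - sigma * sqrt(T) = -0.38233255
exp(-rT) = 0.97872948; exp(-qT) = 1.00000000
P = K * exp(-rT) * N(-d2) - S_0 * exp(-qT) * N(-d1)
N(-d1) = 0.49173518; N(-d2) = 0.64889264
P = 53.4100 * 0.97872948 * 0.64889264 - 48.6000 * 1.00000000 * 0.49173518 = 10.0218


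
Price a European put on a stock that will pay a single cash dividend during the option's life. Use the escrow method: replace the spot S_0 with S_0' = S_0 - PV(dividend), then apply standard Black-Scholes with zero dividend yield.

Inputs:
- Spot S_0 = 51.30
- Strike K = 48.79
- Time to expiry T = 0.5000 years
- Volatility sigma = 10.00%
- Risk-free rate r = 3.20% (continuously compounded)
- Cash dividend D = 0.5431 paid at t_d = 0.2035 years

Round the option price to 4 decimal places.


PV(D) = D * exp(-r * t_d) = 0.5431 * 0.99350916 = 0.53957482
S_0' = S_0 - PV(D) = 51.3000 - 0.53957482 = 50.76042518
d1 = (ln(S_0'/K) + (r + sigma^2/2)*T) / (sigma*sqrt(T)) = 0.82153993
d2 = d1 - sigma*sqrt(T) = 0.75082925
exp(-rT) = 0.98412732
N(-d1) = 0.20566940; N(-d2) = 0.22637771
P = K * exp(-rT) * N(-d2) - S_0' * N(-d1) = 48.7900 * 0.98412732 * 0.22637771 - 50.76042518 * 0.20566940 = 0.4298

Answer: Price = 0.4298


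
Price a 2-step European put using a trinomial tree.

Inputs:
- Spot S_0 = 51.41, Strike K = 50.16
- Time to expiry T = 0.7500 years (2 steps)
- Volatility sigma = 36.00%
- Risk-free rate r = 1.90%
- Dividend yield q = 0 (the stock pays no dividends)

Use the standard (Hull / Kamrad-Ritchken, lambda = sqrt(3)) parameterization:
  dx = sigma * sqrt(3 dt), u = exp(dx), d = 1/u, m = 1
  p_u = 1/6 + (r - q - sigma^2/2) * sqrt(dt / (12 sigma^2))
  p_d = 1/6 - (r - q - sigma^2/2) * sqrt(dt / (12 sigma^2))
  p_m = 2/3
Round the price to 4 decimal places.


dt = T/N = 0.375000; dx = sigma*sqrt(3*dt) = 0.381838
u = exp(dx) = 1.464974; d = 1/u = 0.682606
p_u = 0.144177, p_m = 0.666667, p_d = 0.189157
Discount per step: exp(-r*dt) = 0.992900
Stock lattice S(k, j) with j the centered position index:
  k=0: S(0,+0) = 51.4100
  k=1: S(1,-1) = 35.0928; S(1,+0) = 51.4100; S(1,+1) = 75.3143
  k=2: S(2,-2) = 23.9545; S(2,-1) = 35.0928; S(2,+0) = 51.4100; S(2,+1) = 75.3143; S(2,+2) = 110.3335
Terminal payoffs V(N, j) = max(K - S_T, 0):
  V(2,-2) = 26.205472; V(2,-1) = 15.067233; V(2,+0) = 0.000000; V(2,+1) = 0.000000; V(2,+2) = 0.000000
Backward induction: V(k, j) = exp(-r*dt) * [p_u * V(k+1, j+1) + p_m * V(k+1, j) + p_d * V(k+1, j-1)]
  V(1,-1) = exp(-r*dt) * [p_u*0.000000 + p_m*15.067233 + p_d*26.205472] = 14.895252
  V(1,+0) = exp(-r*dt) * [p_u*0.000000 + p_m*0.000000 + p_d*15.067233] = 2.829832
  V(1,+1) = exp(-r*dt) * [p_u*0.000000 + p_m*0.000000 + p_d*0.000000] = 0.000000
  V(0,+0) = exp(-r*dt) * [p_u*0.000000 + p_m*2.829832 + p_d*14.895252] = 4.670692

Answer: Price = V(0,0) = 4.6707
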